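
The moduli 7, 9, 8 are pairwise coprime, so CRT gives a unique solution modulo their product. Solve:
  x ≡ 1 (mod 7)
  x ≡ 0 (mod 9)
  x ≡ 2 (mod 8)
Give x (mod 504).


Moduli 7, 9, 8 are pairwise coprime; by CRT there is a unique solution modulo M = 7 · 9 · 8 = 504.
Solve pairwise, accumulating the modulus:
  Start with x ≡ 1 (mod 7).
  Combine with x ≡ 0 (mod 9): since gcd(7, 9) = 1, we get a unique residue mod 63.
    Write x = 1 + 7·t and substitute into x ≡ 0 (mod 9): 7·t ≡ 0 − 1 = -1 (mod 9).
    Reduce coefficients mod 9: 7·t ≡ 8 (mod 9).
    The inverse of 7 mod 9 is 4 (since 7·4 = 28 = 3·9 + 1), so t ≡ 4·8 = 32 ≡ 5 (mod 9).
    Then x = 1 + 7·5 = 36, valid modulo lcm(7, 9) = 63: x ≡ 36 (mod 63).
  Combine with x ≡ 2 (mod 8): since gcd(63, 8) = 1, we get a unique residue mod 504.
    Write x = 36 + 63·t and substitute into x ≡ 2 (mod 8): 63·t ≡ 2 − 36 = -34 (mod 8).
    Reduce coefficients mod 8: 7·t ≡ 6 (mod 8).
    The inverse of 7 mod 8 is 7 (since 7·7 = 49 = 6·8 + 1), so t ≡ 7·6 = 42 ≡ 2 (mod 8).
    Then x = 36 + 63·2 = 162, valid modulo lcm(63, 8) = 504: x ≡ 162 (mod 504).
Verify: 162 mod 7 = 1 ✓, 162 mod 9 = 0 ✓, 162 mod 8 = 2 ✓.

x ≡ 162 (mod 504).


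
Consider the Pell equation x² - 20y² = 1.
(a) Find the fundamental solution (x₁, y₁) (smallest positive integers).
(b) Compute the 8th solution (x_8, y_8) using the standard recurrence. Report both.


Step 1: Find the fundamental solution (x₁, y₁) of x² - 20y² = 1.
  Expand √20 as a continued fraction. a₀ = ⌊√20⌋ = 4; iterate m_{k+1} = d_k·a_k − m_k, d_{k+1} = (20 − m_{k+1}²)/d_k, a_{k+1} = ⌊(a₀ + m_{k+1})/d_{k+1}⌋ (starting m₀ = 0, d₀ = 1), with convergents p_k = a_k·p_{k-1} + p_{k-2}, q_k = a_k·q_{k-1} + q_{k-2} (p₋₁ = 1, q₋₁ = 0):
  k = 0: a₀ = 4; p₀/q₀ = 4/1; p₀² − 20·q₀² = 16 − 20 = -4.
  k = 1: m = 4, d = 4, a = ⌊(4 + 4)/4⌋ = 2; p/q = (2·4 + 1)/(2·1 + 0) = 9/2; p² − 20·q² = 81 − 80 = 1.
  The first convergent with p² − 20·q² = 1 gives the fundamental solution (x₁, y₁) = (9, 2).
Step 2: Apply the recurrence (x_{n+1}, y_{n+1}) = (x₁x_n + 20y₁y_n, x₁y_n + y₁x_n) repeatedly.
  From (x_1, y_1) = (9, 2): x_2 = 9·9 + 20·2·2 = 161; y_2 = 9·2 + 2·9 = 36.
  From (x_2, y_2) = (161, 36): x_3 = 9·161 + 20·2·36 = 2889; y_3 = 9·36 + 2·161 = 646.
  From (x_3, y_3) = (2889, 646): x_4 = 9·2889 + 20·2·646 = 51841; y_4 = 9·646 + 2·2889 = 11592.
  From (x_4, y_4) = (51841, 11592): x_5 = 9·51841 + 20·2·11592 = 930249; y_5 = 9·11592 + 2·51841 = 208010.
  From (x_5, y_5) = (930249, 208010): x_6 = 9·930249 + 20·2·208010 = 16692641; y_6 = 9·208010 + 2·930249 = 3732588.
  From (x_6, y_6) = (16692641, 3732588): x_7 = 9·16692641 + 20·2·3732588 = 299537289; y_7 = 9·3732588 + 2·16692641 = 66978574.
  From (x_7, y_7) = (299537289, 66978574): x_8 = 9·299537289 + 20·2·66978574 = 5374978561; y_8 = 9·66978574 + 2·299537289 = 1201881744.
Step 3: Verify x_8² - 20·y_8² = 28890394531209630721 - 28890394531209630720 = 1 (should be 1). ✓

(x_1, y_1) = (9, 2); (x_8, y_8) = (5374978561, 1201881744).


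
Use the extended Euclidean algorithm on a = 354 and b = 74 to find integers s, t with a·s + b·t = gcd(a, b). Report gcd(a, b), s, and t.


Euclidean algorithm on (354, 74) — divide until remainder is 0:
  354 = 4 · 74 + 58
  74 = 1 · 58 + 16
  58 = 3 · 16 + 10
  16 = 1 · 10 + 6
  10 = 1 · 6 + 4
  6 = 1 · 4 + 2
  4 = 2 · 2 + 0
gcd(354, 74) = 2.
Track Bezout coefficients alongside the remainders: start with r₀ = 354 = a·1 + b·0 (s = 1, t = 0) and r₁ = 74 = a·0 + b·1 (s = 0, t = 1); each new remainder r_{k+1} = r_{k-1} − q_k·r_k inherits s_{k+1} = s_{k-1} − q_k·s_k, t_{k+1} = t_{k-1} − q_k·t_k, so r_k = a·s_k + b·t_k at every step:
  q = 4: r = 58, s = 1 − 4·0 = 1, t = 0 − 4·1 = -4  (check: 354·1 + 74·(-4) = 58)
  q = 1: r = 16, s = 0 − 1·1 = -1, t = 1 − 1·(-4) = 5  (check: 354·(-1) + 74·5 = 16)
  q = 3: r = 10, s = 1 − 3·(-1) = 4, t = -4 − 3·5 = -19  (check: 354·4 + 74·(-19) = 10)
  q = 1: r = 6, s = -1 − 1·4 = -5, t = 5 − 1·(-19) = 24  (check: 354·(-5) + 74·24 = 6)
  q = 1: r = 4, s = 4 − 1·(-5) = 9, t = -19 − 1·24 = -43  (check: 354·9 + 74·(-43) = 4)
  q = 1: r = 2, s = -5 − 1·9 = -14, t = 24 − 1·(-43) = 67  (check: 354·(-14) + 74·67 = 2)
The row with r = 2 (the gcd) gives the Bezout coefficients s = -14, t = 67.
Result: 354 · (-14) + 74 · (67) = 2.

gcd(354, 74) = 2; s = -14, t = 67 (check: 354·(-14) + 74·67 = 2).


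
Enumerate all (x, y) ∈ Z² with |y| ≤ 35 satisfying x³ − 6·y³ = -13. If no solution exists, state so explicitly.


The equation is x³ - 6y³ = -13. For fixed y, x³ = 6·y³ − 13, so a solution requires the RHS to be a perfect cube.
Strategy: iterate y from -35 to 35, compute RHS = 6·y³ − 13, and check whether it is a (positive or negative) perfect cube.
Check small values of y:
  y = 0: RHS = -13 is not a perfect cube.
  y = 1: RHS = -7 is not a perfect cube.
  y = -1: RHS = -19 is not a perfect cube.
  y = 2: RHS = 35 is not a perfect cube.
  y = -2: RHS = -61 is not a perfect cube.
  y = 3: RHS = 149 is not a perfect cube.
  y = -3: RHS = -175 is not a perfect cube.
Continuing the search up to |y| = 35 finds no solutions either.
No (x, y) in the scanned range satisfies the equation.

No integer solutions with |y| ≤ 35.


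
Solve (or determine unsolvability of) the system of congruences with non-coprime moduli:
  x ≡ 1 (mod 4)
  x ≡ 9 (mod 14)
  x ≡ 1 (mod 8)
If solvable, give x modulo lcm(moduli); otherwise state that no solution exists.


Moduli 4, 14, 8 are not pairwise coprime, so CRT works modulo lcm(m_i) when all pairwise compatibility conditions hold.
Pairwise compatibility: gcd(m_i, m_j) must divide a_i - a_j for every pair.
Merge one congruence at a time:
  Start: x ≡ 1 (mod 4).
  Combine with x ≡ 9 (mod 14): gcd(4, 14) = 2; 9 - 1 = 8, which IS divisible by 2, so compatible.
    Write x = 1 + 4·t and substitute into x ≡ 9 (mod 14): 4·t ≡ 9 − 1 = 8 (mod 14).
    Divide the congruence (and modulus) by g = 2: 2·t ≡ 4 (mod 7).
    The inverse of 2 mod 7 is 4 (since 2·4 = 8 = 1·7 + 1), so t ≡ 4·4 = 16 ≡ 2 (mod 7).
    Then x = 1 + 4·2 = 9, valid modulo lcm(4, 14) = 28: x ≡ 9 (mod 28).
  Combine with x ≡ 1 (mod 8): gcd(28, 8) = 4; 1 - 9 = -8, which IS divisible by 4, so compatible.
    Write x = 9 + 28·t and substitute into x ≡ 1 (mod 8): 28·t ≡ 1 − 9 = -8 (mod 8).
    Divide the congruence (and modulus) by g = 4: 7·t ≡ -2 (mod 2).
    Reduce coefficients mod 2: 1·t ≡ 0 (mod 2).
    So t ≡ 0 (mod 2).
    Then x = 9 + 28·0 = 9, valid modulo lcm(28, 8) = 56: x ≡ 9 (mod 56).
Verify: 9 mod 4 = 1, 9 mod 14 = 9, 9 mod 8 = 1.

x ≡ 9 (mod 56).


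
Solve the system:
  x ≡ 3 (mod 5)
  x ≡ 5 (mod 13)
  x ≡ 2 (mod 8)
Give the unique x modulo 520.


Moduli 5, 13, 8 are pairwise coprime; by CRT there is a unique solution modulo M = 5 · 13 · 8 = 520.
Solve pairwise, accumulating the modulus:
  Start with x ≡ 3 (mod 5).
  Combine with x ≡ 5 (mod 13): since gcd(5, 13) = 1, we get a unique residue mod 65.
    Write x = 3 + 5·t and substitute into x ≡ 5 (mod 13): 5·t ≡ 5 − 3 = 2 (mod 13).
    The inverse of 5 mod 13 is 8 (since 5·8 = 40 = 3·13 + 1), so t ≡ 8·2 = 16 ≡ 3 (mod 13).
    Then x = 3 + 5·3 = 18, valid modulo lcm(5, 13) = 65: x ≡ 18 (mod 65).
  Combine with x ≡ 2 (mod 8): since gcd(65, 8) = 1, we get a unique residue mod 520.
    Write x = 18 + 65·t and substitute into x ≡ 2 (mod 8): 65·t ≡ 2 − 18 = -16 (mod 8).
    Reduce coefficients mod 8: 1·t ≡ 0 (mod 8).
    So t ≡ 0 (mod 8).
    Then x = 18 + 65·0 = 18, valid modulo lcm(65, 8) = 520: x ≡ 18 (mod 520).
Verify: 18 mod 5 = 3 ✓, 18 mod 13 = 5 ✓, 18 mod 8 = 2 ✓.

x ≡ 18 (mod 520).


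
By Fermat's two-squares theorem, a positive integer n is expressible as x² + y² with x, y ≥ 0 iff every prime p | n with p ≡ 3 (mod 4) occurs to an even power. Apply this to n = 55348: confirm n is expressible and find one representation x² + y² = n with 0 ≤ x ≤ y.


Step 1: Factor n = 55348 = 2^2 · 101 · 137.
Step 2: Check the mod-4 condition on each prime factor: 2 = 2 (special); 101 ≡ 1 (mod 4), exponent 1; 137 ≡ 1 (mod 4), exponent 1.
All primes ≡ 3 (mod 4) appear to even exponent (or don't appear), so by the two-squares theorem n IS expressible as a sum of two squares.
Step 3: Build a representation. Group n = k² · m with k = 2 and m = 101 · 137 = 13837 (a product of primes ≡ 1 (mod 4)); a representation of m scales to one of n via (k·x)² + (k·y)² = k²(x² + y²). Each prime p ≡ 1 (mod 4) is itself a sum of two squares; find a² by testing p − a² for a perfect square:
  101: 101 − 1² = 100 = 10² ⇒ 101 = 1² + 10².
  137: 137 − 1² = 136, 137 − 2² = 133, 137 − 3² = 128, 137 − 4² = 121 = 11² ⇒ 137 = 4² + 11².
  Combine using the Brahmagupta–Fibonacci identity (a² + b²)(c² + d²) = (ac − bd)² + (ad + bc)² = (ac + bd)² + (ad − bc)²:
  101 · 137 = 13837: from (1² + 10²)(4² + 11²), take (1·4 − 10·11, 1·11 + 10·4) = (4 − 110, 11 + 40) = (-106, 51); dropping signs (only squares matter) gives (106, 51); check 106² + 51² = 11236 + 2601 = 13837 ✓.
  Scale by k = 2: (2·106, 2·51) = (212, 102).
Step 4: Order so x ≤ y and verify: 102² + 212² = 10404 + 44944 = 55348 = n. ✓

n = 55348 = 102² + 212² (one valid representation with x ≤ y).


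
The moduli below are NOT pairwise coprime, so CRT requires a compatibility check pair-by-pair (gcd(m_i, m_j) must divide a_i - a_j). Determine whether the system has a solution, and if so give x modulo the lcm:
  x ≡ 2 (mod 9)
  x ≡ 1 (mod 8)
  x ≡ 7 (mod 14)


Moduli 9, 8, 14 are not pairwise coprime, so CRT works modulo lcm(m_i) when all pairwise compatibility conditions hold.
Pairwise compatibility: gcd(m_i, m_j) must divide a_i - a_j for every pair.
Merge one congruence at a time:
  Start: x ≡ 2 (mod 9).
  Combine with x ≡ 1 (mod 8): gcd(9, 8) = 1; 1 - 2 = -1, which IS divisible by 1, so compatible.
    Write x = 2 + 9·t and substitute into x ≡ 1 (mod 8): 9·t ≡ 1 − 2 = -1 (mod 8).
    Reduce coefficients mod 8: 1·t ≡ 7 (mod 8).
    So t ≡ 7 (mod 8).
    Then x = 2 + 9·7 = 65, valid modulo lcm(9, 8) = 72: x ≡ 65 (mod 72).
  Combine with x ≡ 7 (mod 14): gcd(72, 14) = 2; 7 - 65 = -58, which IS divisible by 2, so compatible.
    Write x = 65 + 72·t and substitute into x ≡ 7 (mod 14): 72·t ≡ 7 − 65 = -58 (mod 14).
    Divide the congruence (and modulus) by g = 2: 36·t ≡ -29 (mod 7).
    Reduce coefficients mod 7: 1·t ≡ 6 (mod 7).
    So t ≡ 6 (mod 7).
    Then x = 65 + 72·6 = 497, valid modulo lcm(72, 14) = 504: x ≡ 497 (mod 504).
Verify: 497 mod 9 = 2, 497 mod 8 = 1, 497 mod 14 = 7.

x ≡ 497 (mod 504).


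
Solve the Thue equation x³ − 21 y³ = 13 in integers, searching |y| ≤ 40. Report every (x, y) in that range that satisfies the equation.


The equation is x³ - 21y³ = 13. For fixed y, x³ = 21·y³ + 13, so a solution requires the RHS to be a perfect cube.
Strategy: iterate y from -40 to 40, compute RHS = 21·y³ + 13, and check whether it is a (positive or negative) perfect cube.
Check small values of y:
  y = 0: RHS = 13 is not a perfect cube.
  y = 1: RHS = 34 is not a perfect cube.
  y = -1: RHS = -8 = (-2)³ ⇒ x = -2 works.
  y = 2: RHS = 181 is not a perfect cube.
  y = -2: RHS = -155 is not a perfect cube.
  y = 3: RHS = 580 is not a perfect cube.
  y = -3: RHS = -554 is not a perfect cube.
Continuing, at y = -4: RHS = -1331 = (-11)³ ⇒ x = -11 works.
Searching the remaining y in |y| ≤ 40 finds no further solutions.
Collected solutions: (-2, -1), (-11, -4).

Solutions (with |y| ≤ 40): (-2, -1), (-11, -4).


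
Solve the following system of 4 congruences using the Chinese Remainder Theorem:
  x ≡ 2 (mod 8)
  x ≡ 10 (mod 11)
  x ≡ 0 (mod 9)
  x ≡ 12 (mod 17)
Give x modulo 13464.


Product of moduli M = 8 · 11 · 9 · 17 = 13464.
Merge one congruence at a time:
  Start: x ≡ 2 (mod 8).
  Combine with x ≡ 10 (mod 11); new modulus lcm = 88.
    Write x = 2 + 8·t and substitute into x ≡ 10 (mod 11): 8·t ≡ 10 − 2 = 8 (mod 11).
    The inverse of 8 mod 11 is 7 (since 8·7 = 56 = 5·11 + 1), so t ≡ 7·8 = 56 ≡ 1 (mod 11).
    Then x = 2 + 8·1 = 10, valid modulo lcm(8, 11) = 88: x ≡ 10 (mod 88).
  Combine with x ≡ 0 (mod 9); new modulus lcm = 792.
    Write x = 10 + 88·t and substitute into x ≡ 0 (mod 9): 88·t ≡ 0 − 10 = -10 (mod 9).
    Reduce coefficients mod 9: 7·t ≡ 8 (mod 9).
    The inverse of 7 mod 9 is 4 (since 7·4 = 28 = 3·9 + 1), so t ≡ 4·8 = 32 ≡ 5 (mod 9).
    Then x = 10 + 88·5 = 450, valid modulo lcm(88, 9) = 792: x ≡ 450 (mod 792).
  Combine with x ≡ 12 (mod 17); new modulus lcm = 13464.
    Write x = 450 + 792·t and substitute into x ≡ 12 (mod 17): 792·t ≡ 12 − 450 = -438 (mod 17).
    Reduce coefficients mod 17: 10·t ≡ 4 (mod 17).
    The inverse of 10 mod 17 is 12 (since 10·12 = 120 = 7·17 + 1), so t ≡ 12·4 = 48 ≡ 14 (mod 17).
    Then x = 450 + 792·14 = 11538, valid modulo lcm(792, 17) = 13464: x ≡ 11538 (mod 13464).
Verify against each original: 11538 mod 8 = 2, 11538 mod 11 = 10, 11538 mod 9 = 0, 11538 mod 17 = 12.

x ≡ 11538 (mod 13464).


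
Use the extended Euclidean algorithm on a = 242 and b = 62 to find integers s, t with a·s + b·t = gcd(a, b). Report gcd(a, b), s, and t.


Euclidean algorithm on (242, 62) — divide until remainder is 0:
  242 = 3 · 62 + 56
  62 = 1 · 56 + 6
  56 = 9 · 6 + 2
  6 = 3 · 2 + 0
gcd(242, 62) = 2.
Track Bezout coefficients alongside the remainders: start with r₀ = 242 = a·1 + b·0 (s = 1, t = 0) and r₁ = 62 = a·0 + b·1 (s = 0, t = 1); each new remainder r_{k+1} = r_{k-1} − q_k·r_k inherits s_{k+1} = s_{k-1} − q_k·s_k, t_{k+1} = t_{k-1} − q_k·t_k, so r_k = a·s_k + b·t_k at every step:
  q = 3: r = 56, s = 1 − 3·0 = 1, t = 0 − 3·1 = -3  (check: 242·1 + 62·(-3) = 56)
  q = 1: r = 6, s = 0 − 1·1 = -1, t = 1 − 1·(-3) = 4  (check: 242·(-1) + 62·4 = 6)
  q = 9: r = 2, s = 1 − 9·(-1) = 10, t = -3 − 9·4 = -39  (check: 242·10 + 62·(-39) = 2)
The row with r = 2 (the gcd) gives the Bezout coefficients s = 10, t = -39.
Result: 242 · (10) + 62 · (-39) = 2.

gcd(242, 62) = 2; s = 10, t = -39 (check: 242·10 + 62·(-39) = 2).


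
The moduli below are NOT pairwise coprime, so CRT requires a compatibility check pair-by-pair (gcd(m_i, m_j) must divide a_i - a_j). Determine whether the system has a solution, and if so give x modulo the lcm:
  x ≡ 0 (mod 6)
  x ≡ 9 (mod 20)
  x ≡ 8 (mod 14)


Moduli 6, 20, 14 are not pairwise coprime, so CRT works modulo lcm(m_i) when all pairwise compatibility conditions hold.
Pairwise compatibility: gcd(m_i, m_j) must divide a_i - a_j for every pair.
Merge one congruence at a time:
  Start: x ≡ 0 (mod 6).
  Combine with x ≡ 9 (mod 20): gcd(6, 20) = 2, and 9 - 0 = 9 is NOT divisible by 2.
    ⇒ system is inconsistent (no integer solution).

No solution (the system is inconsistent).


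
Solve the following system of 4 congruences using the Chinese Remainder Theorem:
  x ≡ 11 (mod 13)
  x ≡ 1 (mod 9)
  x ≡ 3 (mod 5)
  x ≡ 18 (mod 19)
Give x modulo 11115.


Product of moduli M = 13 · 9 · 5 · 19 = 11115.
Merge one congruence at a time:
  Start: x ≡ 11 (mod 13).
  Combine with x ≡ 1 (mod 9); new modulus lcm = 117.
    Write x = 11 + 13·t and substitute into x ≡ 1 (mod 9): 13·t ≡ 1 − 11 = -10 (mod 9).
    Reduce coefficients mod 9: 4·t ≡ 8 (mod 9).
    The inverse of 4 mod 9 is 7 (since 4·7 = 28 = 3·9 + 1), so t ≡ 7·8 = 56 ≡ 2 (mod 9).
    Then x = 11 + 13·2 = 37, valid modulo lcm(13, 9) = 117: x ≡ 37 (mod 117).
  Combine with x ≡ 3 (mod 5); new modulus lcm = 585.
    Write x = 37 + 117·t and substitute into x ≡ 3 (mod 5): 117·t ≡ 3 − 37 = -34 (mod 5).
    Reduce coefficients mod 5: 2·t ≡ 1 (mod 5).
    The inverse of 2 mod 5 is 3 (since 2·3 = 6 = 1·5 + 1), so t ≡ 3·1 = 3 ≡ 3 (mod 5).
    Then x = 37 + 117·3 = 388, valid modulo lcm(117, 5) = 585: x ≡ 388 (mod 585).
  Combine with x ≡ 18 (mod 19); new modulus lcm = 11115.
    Write x = 388 + 585·t and substitute into x ≡ 18 (mod 19): 585·t ≡ 18 − 388 = -370 (mod 19).
    Reduce coefficients mod 19: 15·t ≡ 10 (mod 19).
    The inverse of 15 mod 19 is 14 (since 15·14 = 210 = 11·19 + 1), so t ≡ 14·10 = 140 ≡ 7 (mod 19).
    Then x = 388 + 585·7 = 4483, valid modulo lcm(585, 19) = 11115: x ≡ 4483 (mod 11115).
Verify against each original: 4483 mod 13 = 11, 4483 mod 9 = 1, 4483 mod 5 = 3, 4483 mod 19 = 18.

x ≡ 4483 (mod 11115).


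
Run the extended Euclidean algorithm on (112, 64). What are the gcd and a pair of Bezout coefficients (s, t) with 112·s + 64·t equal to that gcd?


Euclidean algorithm on (112, 64) — divide until remainder is 0:
  112 = 1 · 64 + 48
  64 = 1 · 48 + 16
  48 = 3 · 16 + 0
gcd(112, 64) = 16.
Track Bezout coefficients alongside the remainders: start with r₀ = 112 = a·1 + b·0 (s = 1, t = 0) and r₁ = 64 = a·0 + b·1 (s = 0, t = 1); each new remainder r_{k+1} = r_{k-1} − q_k·r_k inherits s_{k+1} = s_{k-1} − q_k·s_k, t_{k+1} = t_{k-1} − q_k·t_k, so r_k = a·s_k + b·t_k at every step:
  q = 1: r = 48, s = 1 − 1·0 = 1, t = 0 − 1·1 = -1  (check: 112·1 + 64·(-1) = 48)
  q = 1: r = 16, s = 0 − 1·1 = -1, t = 1 − 1·(-1) = 2  (check: 112·(-1) + 64·2 = 16)
The row with r = 16 (the gcd) gives the Bezout coefficients s = -1, t = 2.
Result: 112 · (-1) + 64 · (2) = 16.

gcd(112, 64) = 16; s = -1, t = 2 (check: 112·(-1) + 64·2 = 16).


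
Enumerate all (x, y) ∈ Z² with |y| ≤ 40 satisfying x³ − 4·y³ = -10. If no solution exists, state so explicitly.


The equation is x³ - 4y³ = -10. For fixed y, x³ = 4·y³ − 10, so a solution requires the RHS to be a perfect cube.
Strategy: iterate y from -40 to 40, compute RHS = 4·y³ − 10, and check whether it is a (positive or negative) perfect cube.
Check small values of y:
  y = 0: RHS = -10 is not a perfect cube.
  y = 1: RHS = -6 is not a perfect cube.
  y = -1: RHS = -14 is not a perfect cube.
  y = 2: RHS = 22 is not a perfect cube.
  y = -2: RHS = -42 is not a perfect cube.
  y = 3: RHS = 98 is not a perfect cube.
  y = -3: RHS = -118 is not a perfect cube.
Continuing the search up to |y| = 40 finds no solutions either.
No (x, y) in the scanned range satisfies the equation.

No integer solutions with |y| ≤ 40.


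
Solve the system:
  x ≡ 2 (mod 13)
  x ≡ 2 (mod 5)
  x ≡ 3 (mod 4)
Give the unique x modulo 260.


Moduli 13, 5, 4 are pairwise coprime; by CRT there is a unique solution modulo M = 13 · 5 · 4 = 260.
Solve pairwise, accumulating the modulus:
  Start with x ≡ 2 (mod 13).
  Combine with x ≡ 2 (mod 5): since gcd(13, 5) = 1, we get a unique residue mod 65.
    Write x = 2 + 13·t and substitute into x ≡ 2 (mod 5): 13·t ≡ 2 − 2 = 0 (mod 5).
    Reduce coefficients mod 5: 3·t ≡ 0 (mod 5).
    The inverse of 3 mod 5 is 2 (since 3·2 = 6 = 1·5 + 1), so t ≡ 2·0 = 0 ≡ 0 (mod 5).
    Then x = 2 + 13·0 = 2, valid modulo lcm(13, 5) = 65: x ≡ 2 (mod 65).
  Combine with x ≡ 3 (mod 4): since gcd(65, 4) = 1, we get a unique residue mod 260.
    Write x = 2 + 65·t and substitute into x ≡ 3 (mod 4): 65·t ≡ 3 − 2 = 1 (mod 4).
    Reduce coefficients mod 4: 1·t ≡ 1 (mod 4).
    So t ≡ 1 (mod 4).
    Then x = 2 + 65·1 = 67, valid modulo lcm(65, 4) = 260: x ≡ 67 (mod 260).
Verify: 67 mod 13 = 2 ✓, 67 mod 5 = 2 ✓, 67 mod 4 = 3 ✓.

x ≡ 67 (mod 260).


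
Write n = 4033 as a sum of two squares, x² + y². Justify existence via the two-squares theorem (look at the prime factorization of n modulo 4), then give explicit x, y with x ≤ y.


Step 1: Factor n = 4033 = 37 · 109.
Step 2: Check the mod-4 condition on each prime factor: 37 ≡ 1 (mod 4), exponent 1; 109 ≡ 1 (mod 4), exponent 1.
All primes ≡ 3 (mod 4) appear to even exponent (or don't appear), so by the two-squares theorem n IS expressible as a sum of two squares.
Step 3: Build a representation. Here n = 37 · 109 is a product of primes ≡ 1 (mod 4). Each prime p ≡ 1 (mod 4) is itself a sum of two squares; find a² by testing p − a² for a perfect square:
  37: 37 − 1² = 36 = 6² ⇒ 37 = 1² + 6².
  109: 109 − 1² = 108, 109 − 2² = 105, 109 − 3² = 100 = 10² ⇒ 109 = 3² + 10².
  Combine using the Brahmagupta–Fibonacci identity (a² + b²)(c² + d²) = (ac − bd)² + (ad + bc)² = (ac + bd)² + (ad − bc)²:
  37 · 109 = 4033: from (1² + 6²)(3² + 10²), take (1·3 − 6·10, 1·10 + 6·3) = (3 − 60, 10 + 18) = (-57, 28); dropping signs (only squares matter) gives (57, 28); check 57² + 28² = 3249 + 784 = 4033 ✓.
Step 4: Order so x ≤ y and verify: 28² + 57² = 784 + 3249 = 4033 = n. ✓

n = 4033 = 28² + 57² (one valid representation with x ≤ y).


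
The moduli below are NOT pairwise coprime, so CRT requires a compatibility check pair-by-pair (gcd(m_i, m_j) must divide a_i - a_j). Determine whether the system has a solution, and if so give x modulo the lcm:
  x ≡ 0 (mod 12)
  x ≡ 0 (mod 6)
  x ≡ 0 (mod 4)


Moduli 12, 6, 4 are not pairwise coprime, so CRT works modulo lcm(m_i) when all pairwise compatibility conditions hold.
Pairwise compatibility: gcd(m_i, m_j) must divide a_i - a_j for every pair.
Merge one congruence at a time:
  Start: x ≡ 0 (mod 12).
  Combine with x ≡ 0 (mod 6): gcd(12, 6) = 6; 0 - 0 = 0, which IS divisible by 6, so compatible.
    Write x = 0 + 12·t and substitute into x ≡ 0 (mod 6): 12·t ≡ 0 − 0 = 0 (mod 6).
    Divide the congruence (and modulus) by g = 6: 2·t ≡ 0 (mod 1).
    Modulo 1 every t works; take t = 0.
    Then x = 0 + 12·0 = 0, valid modulo lcm(12, 6) = 12: x ≡ 0 (mod 12).
  Combine with x ≡ 0 (mod 4): gcd(12, 4) = 4; 0 - 0 = 0, which IS divisible by 4, so compatible.
    Write x = 0 + 12·t and substitute into x ≡ 0 (mod 4): 12·t ≡ 0 − 0 = 0 (mod 4).
    Divide the congruence (and modulus) by g = 4: 3·t ≡ 0 (mod 1).
    Modulo 1 every t works; take t = 0.
    Then x = 0 + 12·0 = 0, valid modulo lcm(12, 4) = 12: x ≡ 0 (mod 12).
Verify: 0 mod 12 = 0, 0 mod 6 = 0, 0 mod 4 = 0.

x ≡ 0 (mod 12).


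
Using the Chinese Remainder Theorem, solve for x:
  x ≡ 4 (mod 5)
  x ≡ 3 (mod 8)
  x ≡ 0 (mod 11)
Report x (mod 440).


Moduli 5, 8, 11 are pairwise coprime; by CRT there is a unique solution modulo M = 5 · 8 · 11 = 440.
Solve pairwise, accumulating the modulus:
  Start with x ≡ 4 (mod 5).
  Combine with x ≡ 3 (mod 8): since gcd(5, 8) = 1, we get a unique residue mod 40.
    Write x = 4 + 5·t and substitute into x ≡ 3 (mod 8): 5·t ≡ 3 − 4 = -1 (mod 8).
    Reduce coefficients mod 8: 5·t ≡ 7 (mod 8).
    The inverse of 5 mod 8 is 5 (since 5·5 = 25 = 3·8 + 1), so t ≡ 5·7 = 35 ≡ 3 (mod 8).
    Then x = 4 + 5·3 = 19, valid modulo lcm(5, 8) = 40: x ≡ 19 (mod 40).
  Combine with x ≡ 0 (mod 11): since gcd(40, 11) = 1, we get a unique residue mod 440.
    Write x = 19 + 40·t and substitute into x ≡ 0 (mod 11): 40·t ≡ 0 − 19 = -19 (mod 11).
    Reduce coefficients mod 11: 7·t ≡ 3 (mod 11).
    The inverse of 7 mod 11 is 8 (since 7·8 = 56 = 5·11 + 1), so t ≡ 8·3 = 24 ≡ 2 (mod 11).
    Then x = 19 + 40·2 = 99, valid modulo lcm(40, 11) = 440: x ≡ 99 (mod 440).
Verify: 99 mod 5 = 4 ✓, 99 mod 8 = 3 ✓, 99 mod 11 = 0 ✓.

x ≡ 99 (mod 440).


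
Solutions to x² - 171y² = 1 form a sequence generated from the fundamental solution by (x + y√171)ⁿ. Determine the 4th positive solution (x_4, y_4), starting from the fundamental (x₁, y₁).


Step 1: Find the fundamental solution (x₁, y₁) of x² - 171y² = 1.
  Expand √171 as a continued fraction. a₀ = ⌊√171⌋ = 13; iterate m_{k+1} = d_k·a_k − m_k, d_{k+1} = (171 − m_{k+1}²)/d_k, a_{k+1} = ⌊(a₀ + m_{k+1})/d_{k+1}⌋ (starting m₀ = 0, d₀ = 1), with convergents p_k = a_k·p_{k-1} + p_{k-2}, q_k = a_k·q_{k-1} + q_{k-2} (p₋₁ = 1, q₋₁ = 0):
  k = 0: a₀ = 13; p₀/q₀ = 13/1; p₀² − 171·q₀² = 169 − 171 = -2.
  k = 1: m = 13, d = 2, a = ⌊(13 + 13)/2⌋ = 13; p/q = (13·13 + 1)/(13·1 + 0) = 170/13; p² − 171·q² = 28900 − 28899 = 1.
  The first convergent with p² − 171·q² = 1 gives the fundamental solution (x₁, y₁) = (170, 13).
Step 2: Apply the recurrence (x_{n+1}, y_{n+1}) = (x₁x_n + 171y₁y_n, x₁y_n + y₁x_n) repeatedly.
  From (x_1, y_1) = (170, 13): x_2 = 170·170 + 171·13·13 = 57799; y_2 = 170·13 + 13·170 = 4420.
  From (x_2, y_2) = (57799, 4420): x_3 = 170·57799 + 171·13·4420 = 19651490; y_3 = 170·4420 + 13·57799 = 1502787.
  From (x_3, y_3) = (19651490, 1502787): x_4 = 170·19651490 + 171·13·1502787 = 6681448801; y_4 = 170·1502787 + 13·19651490 = 510943160.
Step 3: Verify x_4² - 171·y_4² = 44641758080384337601 - 44641758080384337600 = 1 (should be 1). ✓

(x_1, y_1) = (170, 13); (x_4, y_4) = (6681448801, 510943160).


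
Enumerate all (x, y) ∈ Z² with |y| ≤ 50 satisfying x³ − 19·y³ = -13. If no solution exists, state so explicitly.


The equation is x³ - 19y³ = -13. For fixed y, x³ = 19·y³ − 13, so a solution requires the RHS to be a perfect cube.
Strategy: iterate y from -50 to 50, compute RHS = 19·y³ − 13, and check whether it is a (positive or negative) perfect cube.
Check small values of y:
  y = 0: RHS = -13 is not a perfect cube.
  y = 1: RHS = 6 is not a perfect cube.
  y = -1: RHS = -32 is not a perfect cube.
  y = 2: RHS = 139 is not a perfect cube.
  y = -2: RHS = -165 is not a perfect cube.
  y = 3: RHS = 500 is not a perfect cube.
  y = -3: RHS = -526 is not a perfect cube.
Continuing the search up to |y| = 50 finds no solutions either.
No (x, y) in the scanned range satisfies the equation.

No integer solutions with |y| ≤ 50.


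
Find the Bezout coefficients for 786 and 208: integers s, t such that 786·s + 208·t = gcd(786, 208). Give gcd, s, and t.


Euclidean algorithm on (786, 208) — divide until remainder is 0:
  786 = 3 · 208 + 162
  208 = 1 · 162 + 46
  162 = 3 · 46 + 24
  46 = 1 · 24 + 22
  24 = 1 · 22 + 2
  22 = 11 · 2 + 0
gcd(786, 208) = 2.
Track Bezout coefficients alongside the remainders: start with r₀ = 786 = a·1 + b·0 (s = 1, t = 0) and r₁ = 208 = a·0 + b·1 (s = 0, t = 1); each new remainder r_{k+1} = r_{k-1} − q_k·r_k inherits s_{k+1} = s_{k-1} − q_k·s_k, t_{k+1} = t_{k-1} − q_k·t_k, so r_k = a·s_k + b·t_k at every step:
  q = 3: r = 162, s = 1 − 3·0 = 1, t = 0 − 3·1 = -3  (check: 786·1 + 208·(-3) = 162)
  q = 1: r = 46, s = 0 − 1·1 = -1, t = 1 − 1·(-3) = 4  (check: 786·(-1) + 208·4 = 46)
  q = 3: r = 24, s = 1 − 3·(-1) = 4, t = -3 − 3·4 = -15  (check: 786·4 + 208·(-15) = 24)
  q = 1: r = 22, s = -1 − 1·4 = -5, t = 4 − 1·(-15) = 19  (check: 786·(-5) + 208·19 = 22)
  q = 1: r = 2, s = 4 − 1·(-5) = 9, t = -15 − 1·19 = -34  (check: 786·9 + 208·(-34) = 2)
The row with r = 2 (the gcd) gives the Bezout coefficients s = 9, t = -34.
Result: 786 · (9) + 208 · (-34) = 2.

gcd(786, 208) = 2; s = 9, t = -34 (check: 786·9 + 208·(-34) = 2).


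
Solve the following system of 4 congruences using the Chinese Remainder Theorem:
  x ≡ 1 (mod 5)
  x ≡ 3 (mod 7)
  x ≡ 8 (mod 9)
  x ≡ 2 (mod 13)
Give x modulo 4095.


Product of moduli M = 5 · 7 · 9 · 13 = 4095.
Merge one congruence at a time:
  Start: x ≡ 1 (mod 5).
  Combine with x ≡ 3 (mod 7); new modulus lcm = 35.
    Write x = 1 + 5·t and substitute into x ≡ 3 (mod 7): 5·t ≡ 3 − 1 = 2 (mod 7).
    The inverse of 5 mod 7 is 3 (since 5·3 = 15 = 2·7 + 1), so t ≡ 3·2 = 6 ≡ 6 (mod 7).
    Then x = 1 + 5·6 = 31, valid modulo lcm(5, 7) = 35: x ≡ 31 (mod 35).
  Combine with x ≡ 8 (mod 9); new modulus lcm = 315.
    Write x = 31 + 35·t and substitute into x ≡ 8 (mod 9): 35·t ≡ 8 − 31 = -23 (mod 9).
    Reduce coefficients mod 9: 8·t ≡ 4 (mod 9).
    The inverse of 8 mod 9 is 8 (since 8·8 = 64 = 7·9 + 1), so t ≡ 8·4 = 32 ≡ 5 (mod 9).
    Then x = 31 + 35·5 = 206, valid modulo lcm(35, 9) = 315: x ≡ 206 (mod 315).
  Combine with x ≡ 2 (mod 13); new modulus lcm = 4095.
    Write x = 206 + 315·t and substitute into x ≡ 2 (mod 13): 315·t ≡ 2 − 206 = -204 (mod 13).
    Reduce coefficients mod 13: 3·t ≡ 4 (mod 13).
    The inverse of 3 mod 13 is 9 (since 3·9 = 27 = 2·13 + 1), so t ≡ 9·4 = 36 ≡ 10 (mod 13).
    Then x = 206 + 315·10 = 3356, valid modulo lcm(315, 13) = 4095: x ≡ 3356 (mod 4095).
Verify against each original: 3356 mod 5 = 1, 3356 mod 7 = 3, 3356 mod 9 = 8, 3356 mod 13 = 2.

x ≡ 3356 (mod 4095).


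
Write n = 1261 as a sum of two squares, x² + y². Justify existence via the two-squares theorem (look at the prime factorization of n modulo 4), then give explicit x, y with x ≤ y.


Step 1: Factor n = 1261 = 13 · 97.
Step 2: Check the mod-4 condition on each prime factor: 13 ≡ 1 (mod 4), exponent 1; 97 ≡ 1 (mod 4), exponent 1.
All primes ≡ 3 (mod 4) appear to even exponent (or don't appear), so by the two-squares theorem n IS expressible as a sum of two squares.
Step 3: Build a representation. Here n = 13 · 97 is a product of primes ≡ 1 (mod 4). Each prime p ≡ 1 (mod 4) is itself a sum of two squares; find a² by testing p − a² for a perfect square:
  13: 13 − 1² = 12, 13 − 2² = 9 = 3² ⇒ 13 = 2² + 3².
  97: 97 − 1² = 96, 97 − 2² = 93, 97 − 3² = 88, 97 − 4² = 81 = 9² ⇒ 97 = 4² + 9².
  Combine using the Brahmagupta–Fibonacci identity (a² + b²)(c² + d²) = (ac − bd)² + (ad + bc)² = (ac + bd)² + (ad − bc)²:
  13 · 97 = 1261: from (2² + 3²)(4² + 9²), take (2·4 − 3·9, 2·9 + 3·4) = (8 − 27, 18 + 12) = (-19, 30); dropping signs (only squares matter) gives (19, 30); check 19² + 30² = 361 + 900 = 1261 ✓.
Step 4: Order so x ≤ y and verify: 19² + 30² = 361 + 900 = 1261 = n. ✓

n = 1261 = 19² + 30² (one valid representation with x ≤ y).


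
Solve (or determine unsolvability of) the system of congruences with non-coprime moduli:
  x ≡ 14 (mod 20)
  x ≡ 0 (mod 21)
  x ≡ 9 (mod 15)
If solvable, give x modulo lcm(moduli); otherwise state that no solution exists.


Moduli 20, 21, 15 are not pairwise coprime, so CRT works modulo lcm(m_i) when all pairwise compatibility conditions hold.
Pairwise compatibility: gcd(m_i, m_j) must divide a_i - a_j for every pair.
Merge one congruence at a time:
  Start: x ≡ 14 (mod 20).
  Combine with x ≡ 0 (mod 21): gcd(20, 21) = 1; 0 - 14 = -14, which IS divisible by 1, so compatible.
    Write x = 14 + 20·t and substitute into x ≡ 0 (mod 21): 20·t ≡ 0 − 14 = -14 (mod 21).
    Reduce coefficients mod 21: 20·t ≡ 7 (mod 21).
    The inverse of 20 mod 21 is 20 (since 20·20 = 400 = 19·21 + 1), so t ≡ 20·7 = 140 ≡ 14 (mod 21).
    Then x = 14 + 20·14 = 294, valid modulo lcm(20, 21) = 420: x ≡ 294 (mod 420).
  Combine with x ≡ 9 (mod 15): gcd(420, 15) = 15; 9 - 294 = -285, which IS divisible by 15, so compatible.
    Write x = 294 + 420·t and substitute into x ≡ 9 (mod 15): 420·t ≡ 9 − 294 = -285 (mod 15).
    Divide the congruence (and modulus) by g = 15: 28·t ≡ -19 (mod 1).
    Modulo 1 every t works; take t = 0.
    Then x = 294 + 420·0 = 294, valid modulo lcm(420, 15) = 420: x ≡ 294 (mod 420).
Verify: 294 mod 20 = 14, 294 mod 21 = 0, 294 mod 15 = 9.

x ≡ 294 (mod 420).


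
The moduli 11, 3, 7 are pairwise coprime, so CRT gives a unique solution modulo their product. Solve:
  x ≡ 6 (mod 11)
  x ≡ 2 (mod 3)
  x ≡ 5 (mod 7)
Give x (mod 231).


Moduli 11, 3, 7 are pairwise coprime; by CRT there is a unique solution modulo M = 11 · 3 · 7 = 231.
Solve pairwise, accumulating the modulus:
  Start with x ≡ 6 (mod 11).
  Combine with x ≡ 2 (mod 3): since gcd(11, 3) = 1, we get a unique residue mod 33.
    Write x = 6 + 11·t and substitute into x ≡ 2 (mod 3): 11·t ≡ 2 − 6 = -4 (mod 3).
    Reduce coefficients mod 3: 2·t ≡ 2 (mod 3).
    The inverse of 2 mod 3 is 2 (since 2·2 = 4 = 1·3 + 1), so t ≡ 2·2 = 4 ≡ 1 (mod 3).
    Then x = 6 + 11·1 = 17, valid modulo lcm(11, 3) = 33: x ≡ 17 (mod 33).
  Combine with x ≡ 5 (mod 7): since gcd(33, 7) = 1, we get a unique residue mod 231.
    Write x = 17 + 33·t and substitute into x ≡ 5 (mod 7): 33·t ≡ 5 − 17 = -12 (mod 7).
    Reduce coefficients mod 7: 5·t ≡ 2 (mod 7).
    The inverse of 5 mod 7 is 3 (since 5·3 = 15 = 2·7 + 1), so t ≡ 3·2 = 6 ≡ 6 (mod 7).
    Then x = 17 + 33·6 = 215, valid modulo lcm(33, 7) = 231: x ≡ 215 (mod 231).
Verify: 215 mod 11 = 6 ✓, 215 mod 3 = 2 ✓, 215 mod 7 = 5 ✓.

x ≡ 215 (mod 231).


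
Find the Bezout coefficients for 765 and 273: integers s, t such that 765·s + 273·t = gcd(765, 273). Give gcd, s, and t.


Euclidean algorithm on (765, 273) — divide until remainder is 0:
  765 = 2 · 273 + 219
  273 = 1 · 219 + 54
  219 = 4 · 54 + 3
  54 = 18 · 3 + 0
gcd(765, 273) = 3.
Track Bezout coefficients alongside the remainders: start with r₀ = 765 = a·1 + b·0 (s = 1, t = 0) and r₁ = 273 = a·0 + b·1 (s = 0, t = 1); each new remainder r_{k+1} = r_{k-1} − q_k·r_k inherits s_{k+1} = s_{k-1} − q_k·s_k, t_{k+1} = t_{k-1} − q_k·t_k, so r_k = a·s_k + b·t_k at every step:
  q = 2: r = 219, s = 1 − 2·0 = 1, t = 0 − 2·1 = -2  (check: 765·1 + 273·(-2) = 219)
  q = 1: r = 54, s = 0 − 1·1 = -1, t = 1 − 1·(-2) = 3  (check: 765·(-1) + 273·3 = 54)
  q = 4: r = 3, s = 1 − 4·(-1) = 5, t = -2 − 4·3 = -14  (check: 765·5 + 273·(-14) = 3)
The row with r = 3 (the gcd) gives the Bezout coefficients s = 5, t = -14.
Result: 765 · (5) + 273 · (-14) = 3.

gcd(765, 273) = 3; s = 5, t = -14 (check: 765·5 + 273·(-14) = 3).


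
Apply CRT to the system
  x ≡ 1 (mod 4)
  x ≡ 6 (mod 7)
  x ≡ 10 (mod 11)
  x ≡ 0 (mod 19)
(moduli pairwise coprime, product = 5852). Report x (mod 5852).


Product of moduli M = 4 · 7 · 11 · 19 = 5852.
Merge one congruence at a time:
  Start: x ≡ 1 (mod 4).
  Combine with x ≡ 6 (mod 7); new modulus lcm = 28.
    Write x = 1 + 4·t and substitute into x ≡ 6 (mod 7): 4·t ≡ 6 − 1 = 5 (mod 7).
    The inverse of 4 mod 7 is 2 (since 4·2 = 8 = 1·7 + 1), so t ≡ 2·5 = 10 ≡ 3 (mod 7).
    Then x = 1 + 4·3 = 13, valid modulo lcm(4, 7) = 28: x ≡ 13 (mod 28).
  Combine with x ≡ 10 (mod 11); new modulus lcm = 308.
    Write x = 13 + 28·t and substitute into x ≡ 10 (mod 11): 28·t ≡ 10 − 13 = -3 (mod 11).
    Reduce coefficients mod 11: 6·t ≡ 8 (mod 11).
    The inverse of 6 mod 11 is 2 (since 6·2 = 12 = 1·11 + 1), so t ≡ 2·8 = 16 ≡ 5 (mod 11).
    Then x = 13 + 28·5 = 153, valid modulo lcm(28, 11) = 308: x ≡ 153 (mod 308).
  Combine with x ≡ 0 (mod 19); new modulus lcm = 5852.
    Write x = 153 + 308·t and substitute into x ≡ 0 (mod 19): 308·t ≡ 0 − 153 = -153 (mod 19).
    Reduce coefficients mod 19: 4·t ≡ 18 (mod 19).
    The inverse of 4 mod 19 is 5 (since 4·5 = 20 = 1·19 + 1), so t ≡ 5·18 = 90 ≡ 14 (mod 19).
    Then x = 153 + 308·14 = 4465, valid modulo lcm(308, 19) = 5852: x ≡ 4465 (mod 5852).
Verify against each original: 4465 mod 4 = 1, 4465 mod 7 = 6, 4465 mod 11 = 10, 4465 mod 19 = 0.

x ≡ 4465 (mod 5852).


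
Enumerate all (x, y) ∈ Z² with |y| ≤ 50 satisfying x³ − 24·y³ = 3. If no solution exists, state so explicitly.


The equation is x³ - 24y³ = 3. For fixed y, x³ = 24·y³ + 3, so a solution requires the RHS to be a perfect cube.
Strategy: iterate y from -50 to 50, compute RHS = 24·y³ + 3, and check whether it is a (positive or negative) perfect cube.
Check small values of y:
  y = 0: RHS = 3 is not a perfect cube.
  y = 1: RHS = 27 = (3)³ ⇒ x = 3 works.
  y = -1: RHS = -21 is not a perfect cube.
  y = 2: RHS = 195 is not a perfect cube.
  y = -2: RHS = -189 is not a perfect cube.
  y = 3: RHS = 651 is not a perfect cube.
  y = -3: RHS = -645 is not a perfect cube.
Continuing the search up to |y| = 50 finds no further solutions beyond those listed.
Collected solutions: (3, 1).

Solutions (with |y| ≤ 50): (3, 1).


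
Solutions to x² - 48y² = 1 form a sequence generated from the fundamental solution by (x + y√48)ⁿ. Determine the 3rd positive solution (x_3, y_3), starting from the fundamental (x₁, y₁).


Step 1: Find the fundamental solution (x₁, y₁) of x² - 48y² = 1.
  Expand √48 as a continued fraction. a₀ = ⌊√48⌋ = 6; iterate m_{k+1} = d_k·a_k − m_k, d_{k+1} = (48 − m_{k+1}²)/d_k, a_{k+1} = ⌊(a₀ + m_{k+1})/d_{k+1}⌋ (starting m₀ = 0, d₀ = 1), with convergents p_k = a_k·p_{k-1} + p_{k-2}, q_k = a_k·q_{k-1} + q_{k-2} (p₋₁ = 1, q₋₁ = 0):
  k = 0: a₀ = 6; p₀/q₀ = 6/1; p₀² − 48·q₀² = 36 − 48 = -12.
  k = 1: m = 6, d = 12, a = ⌊(6 + 6)/12⌋ = 1; p/q = (1·6 + 1)/(1·1 + 0) = 7/1; p² − 48·q² = 49 − 48 = 1.
  The first convergent with p² − 48·q² = 1 gives the fundamental solution (x₁, y₁) = (7, 1).
Step 2: Apply the recurrence (x_{n+1}, y_{n+1}) = (x₁x_n + 48y₁y_n, x₁y_n + y₁x_n) repeatedly.
  From (x_1, y_1) = (7, 1): x_2 = 7·7 + 48·1·1 = 97; y_2 = 7·1 + 1·7 = 14.
  From (x_2, y_2) = (97, 14): x_3 = 7·97 + 48·1·14 = 1351; y_3 = 7·14 + 1·97 = 195.
Step 3: Verify x_3² - 48·y_3² = 1825201 - 1825200 = 1 (should be 1). ✓

(x_1, y_1) = (7, 1); (x_3, y_3) = (1351, 195).


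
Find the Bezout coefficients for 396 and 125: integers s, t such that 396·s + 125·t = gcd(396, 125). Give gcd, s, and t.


Euclidean algorithm on (396, 125) — divide until remainder is 0:
  396 = 3 · 125 + 21
  125 = 5 · 21 + 20
  21 = 1 · 20 + 1
  20 = 20 · 1 + 0
gcd(396, 125) = 1.
Track Bezout coefficients alongside the remainders: start with r₀ = 396 = a·1 + b·0 (s = 1, t = 0) and r₁ = 125 = a·0 + b·1 (s = 0, t = 1); each new remainder r_{k+1} = r_{k-1} − q_k·r_k inherits s_{k+1} = s_{k-1} − q_k·s_k, t_{k+1} = t_{k-1} − q_k·t_k, so r_k = a·s_k + b·t_k at every step:
  q = 3: r = 21, s = 1 − 3·0 = 1, t = 0 − 3·1 = -3  (check: 396·1 + 125·(-3) = 21)
  q = 5: r = 20, s = 0 − 5·1 = -5, t = 1 − 5·(-3) = 16  (check: 396·(-5) + 125·16 = 20)
  q = 1: r = 1, s = 1 − 1·(-5) = 6, t = -3 − 1·16 = -19  (check: 396·6 + 125·(-19) = 1)
The row with r = 1 (the gcd) gives the Bezout coefficients s = 6, t = -19.
Result: 396 · (6) + 125 · (-19) = 1.

gcd(396, 125) = 1; s = 6, t = -19 (check: 396·6 + 125·(-19) = 1).


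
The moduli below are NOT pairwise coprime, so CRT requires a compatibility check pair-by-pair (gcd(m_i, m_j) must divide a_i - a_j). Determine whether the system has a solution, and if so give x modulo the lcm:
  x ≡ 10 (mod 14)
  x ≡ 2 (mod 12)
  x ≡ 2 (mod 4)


Moduli 14, 12, 4 are not pairwise coprime, so CRT works modulo lcm(m_i) when all pairwise compatibility conditions hold.
Pairwise compatibility: gcd(m_i, m_j) must divide a_i - a_j for every pair.
Merge one congruence at a time:
  Start: x ≡ 10 (mod 14).
  Combine with x ≡ 2 (mod 12): gcd(14, 12) = 2; 2 - 10 = -8, which IS divisible by 2, so compatible.
    Write x = 10 + 14·t and substitute into x ≡ 2 (mod 12): 14·t ≡ 2 − 10 = -8 (mod 12).
    Divide the congruence (and modulus) by g = 2: 7·t ≡ -4 (mod 6).
    Reduce coefficients mod 6: 1·t ≡ 2 (mod 6).
    So t ≡ 2 (mod 6).
    Then x = 10 + 14·2 = 38, valid modulo lcm(14, 12) = 84: x ≡ 38 (mod 84).
  Combine with x ≡ 2 (mod 4): gcd(84, 4) = 4; 2 - 38 = -36, which IS divisible by 4, so compatible.
    Write x = 38 + 84·t and substitute into x ≡ 2 (mod 4): 84·t ≡ 2 − 38 = -36 (mod 4).
    Divide the congruence (and modulus) by g = 4: 21·t ≡ -9 (mod 1).
    Modulo 1 every t works; take t = 0.
    Then x = 38 + 84·0 = 38, valid modulo lcm(84, 4) = 84: x ≡ 38 (mod 84).
Verify: 38 mod 14 = 10, 38 mod 12 = 2, 38 mod 4 = 2.

x ≡ 38 (mod 84).


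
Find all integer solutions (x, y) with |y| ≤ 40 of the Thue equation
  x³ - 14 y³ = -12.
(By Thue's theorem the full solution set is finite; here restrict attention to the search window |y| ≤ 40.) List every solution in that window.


The equation is x³ - 14y³ = -12. For fixed y, x³ = 14·y³ − 12, so a solution requires the RHS to be a perfect cube.
Strategy: iterate y from -40 to 40, compute RHS = 14·y³ − 12, and check whether it is a (positive or negative) perfect cube.
Check small values of y:
  y = 0: RHS = -12 is not a perfect cube.
  y = 1: RHS = 2 is not a perfect cube.
  y = -1: RHS = -26 is not a perfect cube.
  y = 2: RHS = 100 is not a perfect cube.
  y = -2: RHS = -124 is not a perfect cube.
  y = 3: RHS = 366 is not a perfect cube.
  y = -3: RHS = -390 is not a perfect cube.
Continuing the search up to |y| = 40 finds no solutions either.
No (x, y) in the scanned range satisfies the equation.

No integer solutions with |y| ≤ 40.
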